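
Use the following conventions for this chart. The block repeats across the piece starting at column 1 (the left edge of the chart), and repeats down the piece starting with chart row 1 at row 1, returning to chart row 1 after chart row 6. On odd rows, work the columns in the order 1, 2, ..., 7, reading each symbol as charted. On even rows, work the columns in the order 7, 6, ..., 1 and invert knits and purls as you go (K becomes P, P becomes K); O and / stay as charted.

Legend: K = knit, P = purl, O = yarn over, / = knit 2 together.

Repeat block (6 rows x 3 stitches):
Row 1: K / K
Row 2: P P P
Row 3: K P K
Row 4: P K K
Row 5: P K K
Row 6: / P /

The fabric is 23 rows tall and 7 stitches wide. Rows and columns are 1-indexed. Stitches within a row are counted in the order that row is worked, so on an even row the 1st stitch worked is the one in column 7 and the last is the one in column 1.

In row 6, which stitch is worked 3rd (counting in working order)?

For row 6: chart row = ((6-1) mod 6) + 1 = 6; this is a WS (even) row.
Chart row 6 tiled across columns 1-7: / P / / P / /
Wrong side: read the tiled row from column 7 down to 1 and exchange K with P (leave O, /).
Row 6 as worked: / / K / / K /
Stitch 3 in working order -> K

== STITCH ==
K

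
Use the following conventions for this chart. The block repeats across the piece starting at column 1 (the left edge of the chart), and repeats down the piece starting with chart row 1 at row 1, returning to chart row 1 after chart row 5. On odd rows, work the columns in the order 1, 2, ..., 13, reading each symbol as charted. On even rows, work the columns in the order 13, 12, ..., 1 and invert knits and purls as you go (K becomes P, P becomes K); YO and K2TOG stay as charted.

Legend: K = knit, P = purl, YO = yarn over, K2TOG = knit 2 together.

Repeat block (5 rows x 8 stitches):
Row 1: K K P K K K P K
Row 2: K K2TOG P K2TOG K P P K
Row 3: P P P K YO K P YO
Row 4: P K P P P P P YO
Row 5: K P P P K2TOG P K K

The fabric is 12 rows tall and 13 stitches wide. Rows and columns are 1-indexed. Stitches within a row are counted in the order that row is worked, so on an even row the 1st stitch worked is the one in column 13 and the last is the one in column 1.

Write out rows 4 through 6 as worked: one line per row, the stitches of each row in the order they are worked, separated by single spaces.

Row 4: chart row 4, WS - tiled (columns 1-13): P K P P P P P YO P K P P P; work from column 13 back to 1 with K<->P swapped.
Row 5: chart row 5, RS - tile across columns 1-13 and work as-is.
Row 6: chart row 1, WS - tiled (columns 1-13): K K P K K K P K K K P K K; work from column 13 back to 1 with K<->P swapped.

Result:
K K K P K YO K K K K K P K
K P P P K2TOG P K K K P P P K2TOG
P P K P P P K P P P K P P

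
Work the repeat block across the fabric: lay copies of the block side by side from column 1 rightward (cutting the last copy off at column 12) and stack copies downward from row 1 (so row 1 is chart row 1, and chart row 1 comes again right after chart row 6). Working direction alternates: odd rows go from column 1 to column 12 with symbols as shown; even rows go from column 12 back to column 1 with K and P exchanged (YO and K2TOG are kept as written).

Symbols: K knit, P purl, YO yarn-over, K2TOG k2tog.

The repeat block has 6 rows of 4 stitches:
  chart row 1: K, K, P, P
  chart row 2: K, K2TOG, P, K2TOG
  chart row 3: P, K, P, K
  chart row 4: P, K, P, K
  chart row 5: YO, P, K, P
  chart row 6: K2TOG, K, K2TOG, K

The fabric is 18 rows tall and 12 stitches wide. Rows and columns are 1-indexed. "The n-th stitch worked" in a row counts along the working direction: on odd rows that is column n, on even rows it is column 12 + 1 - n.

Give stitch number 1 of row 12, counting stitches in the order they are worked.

== STITCH ==
P

Derivation:
For row 12: chart row = ((12-1) mod 6) + 1 = 6; this is a WS (even) row.
Chart row 6 tiled across columns 1-12: K2TOG K K2TOG K K2TOG K K2TOG K K2TOG K K2TOG K
WS: work from column 12 back to column 1 (reverse the tiled row), swapping K<->P (YO and K2TOG unchanged).
Row 12 as worked: P K2TOG P K2TOG P K2TOG P K2TOG P K2TOG P K2TOG
Stitch 1 in working order -> P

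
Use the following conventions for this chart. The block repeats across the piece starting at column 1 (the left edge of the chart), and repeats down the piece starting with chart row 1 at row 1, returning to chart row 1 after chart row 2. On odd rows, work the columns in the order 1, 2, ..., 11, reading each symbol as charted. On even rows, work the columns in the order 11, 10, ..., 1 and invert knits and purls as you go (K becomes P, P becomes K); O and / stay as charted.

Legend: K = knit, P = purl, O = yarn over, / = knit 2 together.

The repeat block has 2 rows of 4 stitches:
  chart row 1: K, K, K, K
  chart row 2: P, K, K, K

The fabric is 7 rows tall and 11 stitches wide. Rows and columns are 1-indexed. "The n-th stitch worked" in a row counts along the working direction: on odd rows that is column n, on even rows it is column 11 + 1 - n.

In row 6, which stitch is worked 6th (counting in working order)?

== STITCH ==
P

Derivation:
Row 6 uses chart row ((6-1) mod 2)+1 = 2. Row 6 is even, so WS.
Chart row 2 tiled across columns 1-11: P K K K P K K K P K K
Wrong side: read the tiled row from column 11 down to 1 and exchange K with P (leave O, /).
Row 6 as worked: P P K P P P K P P P K
The 6th stitch worked is P.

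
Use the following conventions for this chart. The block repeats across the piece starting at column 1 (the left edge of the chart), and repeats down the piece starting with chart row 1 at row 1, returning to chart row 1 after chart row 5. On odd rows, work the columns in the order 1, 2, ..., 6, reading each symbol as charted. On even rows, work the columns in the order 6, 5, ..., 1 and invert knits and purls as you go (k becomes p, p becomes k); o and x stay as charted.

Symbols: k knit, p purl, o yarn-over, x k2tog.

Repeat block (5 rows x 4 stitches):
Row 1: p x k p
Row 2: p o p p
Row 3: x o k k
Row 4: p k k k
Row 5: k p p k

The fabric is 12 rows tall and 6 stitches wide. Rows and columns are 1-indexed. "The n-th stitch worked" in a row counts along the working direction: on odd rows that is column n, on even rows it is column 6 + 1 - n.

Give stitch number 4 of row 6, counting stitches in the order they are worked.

For row 6: chart row = ((6-1) mod 5) + 1 = 1; this is a WS (even) row.
Chart row 1 tiled across columns 1-6: p x k p p x
WS: work from column 6 back to column 1 (reverse the tiled row), swapping k<->p (o and x unchanged).
Row 6 as worked: x k k p x k
Stitch 4 in working order -> p

Result:
p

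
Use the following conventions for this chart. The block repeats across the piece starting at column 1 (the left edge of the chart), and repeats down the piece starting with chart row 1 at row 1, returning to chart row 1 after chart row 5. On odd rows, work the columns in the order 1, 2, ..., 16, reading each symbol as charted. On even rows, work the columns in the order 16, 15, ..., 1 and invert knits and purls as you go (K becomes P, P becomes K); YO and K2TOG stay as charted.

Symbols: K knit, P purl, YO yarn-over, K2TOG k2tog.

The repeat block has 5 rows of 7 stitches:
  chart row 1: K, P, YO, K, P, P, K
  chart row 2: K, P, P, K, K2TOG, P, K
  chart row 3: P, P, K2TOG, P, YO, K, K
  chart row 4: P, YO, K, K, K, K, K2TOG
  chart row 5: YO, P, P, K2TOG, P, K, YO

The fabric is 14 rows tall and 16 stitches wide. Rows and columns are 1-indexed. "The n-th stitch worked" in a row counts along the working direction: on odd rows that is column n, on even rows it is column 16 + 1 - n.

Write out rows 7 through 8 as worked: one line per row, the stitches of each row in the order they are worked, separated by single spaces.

Result:
K P P K K2TOG P K K P P K K2TOG P K K P
K K P P YO K K2TOG K K P P YO K K2TOG K K

Derivation:
Row 7: chart row 2, RS - tile across columns 1-16 and work as-is.
Row 8: chart row 3, WS - tiled (columns 1-16): P P K2TOG P YO K K P P K2TOG P YO K K P P; work from column 16 back to 1 with K<->P swapped.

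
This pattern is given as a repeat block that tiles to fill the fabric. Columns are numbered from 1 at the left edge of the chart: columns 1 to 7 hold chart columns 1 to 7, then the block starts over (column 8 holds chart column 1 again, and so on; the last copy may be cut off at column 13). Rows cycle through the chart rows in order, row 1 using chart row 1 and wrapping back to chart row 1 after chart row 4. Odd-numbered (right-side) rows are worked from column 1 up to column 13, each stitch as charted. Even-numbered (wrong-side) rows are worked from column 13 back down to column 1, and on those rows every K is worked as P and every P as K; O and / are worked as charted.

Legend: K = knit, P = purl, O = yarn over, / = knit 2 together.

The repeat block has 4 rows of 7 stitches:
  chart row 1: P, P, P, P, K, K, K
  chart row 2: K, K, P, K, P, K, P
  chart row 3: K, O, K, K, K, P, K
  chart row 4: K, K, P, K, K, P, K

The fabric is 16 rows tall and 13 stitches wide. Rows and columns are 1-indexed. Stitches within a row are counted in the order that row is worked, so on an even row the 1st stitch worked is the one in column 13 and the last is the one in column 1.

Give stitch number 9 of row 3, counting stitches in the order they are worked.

Result:
O

Derivation:
Row 3: (3-1) mod 4 = 2, so use chart row 3. Odd row -> RS.
Chart row 3 tiled across columns 1-13: K O K K K P K K O K K K P
RS row: no reversal, no swap; stitch n worked = column n.
Counting 9 along the worked row gives O.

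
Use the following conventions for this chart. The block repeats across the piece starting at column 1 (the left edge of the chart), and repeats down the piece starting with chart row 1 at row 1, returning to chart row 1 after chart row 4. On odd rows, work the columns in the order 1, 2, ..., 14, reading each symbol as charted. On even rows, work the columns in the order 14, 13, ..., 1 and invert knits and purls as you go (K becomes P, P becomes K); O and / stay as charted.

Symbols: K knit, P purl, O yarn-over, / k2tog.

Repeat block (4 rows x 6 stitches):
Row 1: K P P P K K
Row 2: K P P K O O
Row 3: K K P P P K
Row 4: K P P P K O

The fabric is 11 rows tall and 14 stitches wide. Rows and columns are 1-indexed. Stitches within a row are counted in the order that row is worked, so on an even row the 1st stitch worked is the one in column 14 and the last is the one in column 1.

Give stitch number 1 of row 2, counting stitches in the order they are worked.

Stitch:
K

Derivation:
For row 2: chart row = ((2-1) mod 4) + 1 = 2; this is a WS (even) row.
Chart row 2 tiled across columns 1-14: K P P K O O K P P K O O K P
WS: work from column 14 back to column 1 (reverse the tiled row), swapping K<->P (O and / unchanged).
Row 2 as worked: K P O O P K K P O O P K K P
The 1st stitch worked is K.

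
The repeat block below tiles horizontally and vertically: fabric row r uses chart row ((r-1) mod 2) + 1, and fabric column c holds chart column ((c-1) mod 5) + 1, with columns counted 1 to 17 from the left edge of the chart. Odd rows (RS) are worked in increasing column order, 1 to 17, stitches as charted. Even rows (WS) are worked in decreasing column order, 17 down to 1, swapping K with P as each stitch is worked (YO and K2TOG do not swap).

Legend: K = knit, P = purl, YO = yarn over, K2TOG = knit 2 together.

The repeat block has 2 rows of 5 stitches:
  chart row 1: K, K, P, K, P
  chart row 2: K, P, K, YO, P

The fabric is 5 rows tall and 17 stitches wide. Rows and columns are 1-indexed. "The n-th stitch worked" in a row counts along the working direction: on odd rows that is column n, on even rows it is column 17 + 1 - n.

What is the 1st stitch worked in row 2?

== STITCH ==
K

Derivation:
Row 2 uses chart row ((2-1) mod 2)+1 = 2. Row 2 is even, so WS.
Chart row 2 tiled across columns 1-17: K P K YO P K P K YO P K P K YO P K P
Wrong side: read the tiled row from column 17 down to 1 and exchange K with P (leave YO, K2TOG).
Row 2 as worked: K P K YO P K P K YO P K P K YO P K P
Stitch 1 in working order -> K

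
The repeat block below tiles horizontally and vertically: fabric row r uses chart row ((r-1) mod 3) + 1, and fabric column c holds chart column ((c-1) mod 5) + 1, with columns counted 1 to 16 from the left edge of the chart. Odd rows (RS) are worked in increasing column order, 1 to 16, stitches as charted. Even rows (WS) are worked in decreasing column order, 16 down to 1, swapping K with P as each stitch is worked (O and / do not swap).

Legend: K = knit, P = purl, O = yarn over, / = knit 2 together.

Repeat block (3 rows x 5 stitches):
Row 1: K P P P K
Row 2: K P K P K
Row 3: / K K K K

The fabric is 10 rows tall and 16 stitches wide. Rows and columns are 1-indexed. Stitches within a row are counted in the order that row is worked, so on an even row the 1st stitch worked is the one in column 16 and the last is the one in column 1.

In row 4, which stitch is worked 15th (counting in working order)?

Result:
K

Derivation:
Row 4: (4-1) mod 3 = 0, so use chart row 1. Even row -> WS.
Chart row 1 tiled across columns 1-16: K P P P K K P P P K K P P P K K
WS row: flip the tiled sequence (start at column 16) and apply K<->P; O and / stay.
Row 4 as worked: P P K K K P P K K K P P K K K P
Counting 15 along the worked row gives K.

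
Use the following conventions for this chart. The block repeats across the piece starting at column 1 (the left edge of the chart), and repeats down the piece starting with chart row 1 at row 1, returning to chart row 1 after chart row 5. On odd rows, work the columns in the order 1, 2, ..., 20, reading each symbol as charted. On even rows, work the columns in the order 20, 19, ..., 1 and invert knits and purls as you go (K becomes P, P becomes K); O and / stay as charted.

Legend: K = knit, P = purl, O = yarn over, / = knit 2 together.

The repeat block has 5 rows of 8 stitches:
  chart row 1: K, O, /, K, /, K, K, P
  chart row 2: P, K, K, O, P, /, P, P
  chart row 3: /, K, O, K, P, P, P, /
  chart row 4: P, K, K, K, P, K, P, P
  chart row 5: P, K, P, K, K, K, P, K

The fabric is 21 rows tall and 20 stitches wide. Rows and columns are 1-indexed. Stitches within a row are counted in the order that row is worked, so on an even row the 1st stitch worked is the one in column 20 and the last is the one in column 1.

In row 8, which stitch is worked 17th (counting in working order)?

Result:
P

Derivation:
For row 8: chart row = ((8-1) mod 5) + 1 = 3; this is a WS (even) row.
Chart row 3 tiled across columns 1-20: / K O K P P P / / K O K P P P / / K O K
WS: work from column 20 back to column 1 (reverse the tiled row), swapping K<->P (O and / unchanged).
Row 8 as worked: P O P / / K K K P O P / / K K K P O P /
The 17th stitch worked is P.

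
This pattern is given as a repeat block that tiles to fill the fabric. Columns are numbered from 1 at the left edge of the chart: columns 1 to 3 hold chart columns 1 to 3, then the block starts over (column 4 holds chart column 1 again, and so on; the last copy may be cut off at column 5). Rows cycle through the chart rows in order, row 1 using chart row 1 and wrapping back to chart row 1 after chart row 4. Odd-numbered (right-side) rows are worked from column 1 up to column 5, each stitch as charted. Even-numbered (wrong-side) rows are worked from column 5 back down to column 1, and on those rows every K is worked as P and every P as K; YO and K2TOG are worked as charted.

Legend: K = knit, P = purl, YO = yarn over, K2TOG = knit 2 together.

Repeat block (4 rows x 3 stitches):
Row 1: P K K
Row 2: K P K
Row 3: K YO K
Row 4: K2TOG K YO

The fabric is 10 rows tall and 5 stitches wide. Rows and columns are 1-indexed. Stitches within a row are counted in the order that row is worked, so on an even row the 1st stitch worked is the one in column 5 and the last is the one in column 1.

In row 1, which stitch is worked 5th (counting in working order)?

Row 1 uses chart row ((1-1) mod 4)+1 = 1. Row 1 is odd, so RS.
Chart row 1 tiled across columns 1-5: P K K P K
RS: work column 1 to column 5, symbols as charted — the tiled row is the row as worked.
Counting 5 along the worked row gives K.

== STITCH ==
K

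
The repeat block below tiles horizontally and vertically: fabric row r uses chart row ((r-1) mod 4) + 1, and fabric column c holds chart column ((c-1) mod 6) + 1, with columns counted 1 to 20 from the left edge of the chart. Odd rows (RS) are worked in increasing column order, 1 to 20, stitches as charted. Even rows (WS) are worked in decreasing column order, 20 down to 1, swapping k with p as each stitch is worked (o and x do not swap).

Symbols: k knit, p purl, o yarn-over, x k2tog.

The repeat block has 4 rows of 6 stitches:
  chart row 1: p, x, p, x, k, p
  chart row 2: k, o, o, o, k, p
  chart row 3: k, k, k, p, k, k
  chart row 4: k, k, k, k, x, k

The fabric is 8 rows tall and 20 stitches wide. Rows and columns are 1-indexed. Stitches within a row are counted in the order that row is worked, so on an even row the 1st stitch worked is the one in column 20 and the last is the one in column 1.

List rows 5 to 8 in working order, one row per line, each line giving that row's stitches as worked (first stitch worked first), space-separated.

Row 5: chart row 1, RS - tile across columns 1-20 and work as-is.
Row 6: chart row 2, WS - tiled (columns 1-20): k o o o k p k o o o k p k o o o k p k o; work from column 20 back to 1 with k<->p swapped.
Row 7: chart row 3, RS - tile across columns 1-20 and work as-is.
Row 8: chart row 4, WS - tiled (columns 1-20): k k k k x k k k k k x k k k k k x k k k; work from column 20 back to 1 with k<->p swapped.

Result:
p x p x k p p x p x k p p x p x k p p x
o p k p o o o p k p o o o p k p o o o p
k k k p k k k k k p k k k k k p k k k k
p p p x p p p p p x p p p p p x p p p p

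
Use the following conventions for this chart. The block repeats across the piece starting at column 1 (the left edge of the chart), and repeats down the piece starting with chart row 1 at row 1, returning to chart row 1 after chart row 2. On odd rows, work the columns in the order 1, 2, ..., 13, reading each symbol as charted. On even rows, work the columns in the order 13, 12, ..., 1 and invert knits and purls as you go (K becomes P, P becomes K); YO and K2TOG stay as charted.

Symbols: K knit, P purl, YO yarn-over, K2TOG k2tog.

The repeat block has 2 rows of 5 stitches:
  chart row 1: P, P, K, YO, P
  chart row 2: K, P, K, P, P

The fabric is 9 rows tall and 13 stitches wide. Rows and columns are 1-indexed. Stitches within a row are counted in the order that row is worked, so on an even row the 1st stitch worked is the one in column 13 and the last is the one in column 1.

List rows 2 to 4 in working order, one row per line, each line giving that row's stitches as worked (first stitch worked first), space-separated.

Result:
P K P K K P K P K K P K P
P P K YO P P P K YO P P P K
P K P K K P K P K K P K P

Derivation:
Row 2: chart row 2, WS - tiled (columns 1-13): K P K P P K P K P P K P K; work from column 13 back to 1 with K<->P swapped.
Row 3: chart row 1, RS - tile across columns 1-13 and work as-is.
Row 4: chart row 2, WS - tiled (columns 1-13): K P K P P K P K P P K P K; work from column 13 back to 1 with K<->P swapped.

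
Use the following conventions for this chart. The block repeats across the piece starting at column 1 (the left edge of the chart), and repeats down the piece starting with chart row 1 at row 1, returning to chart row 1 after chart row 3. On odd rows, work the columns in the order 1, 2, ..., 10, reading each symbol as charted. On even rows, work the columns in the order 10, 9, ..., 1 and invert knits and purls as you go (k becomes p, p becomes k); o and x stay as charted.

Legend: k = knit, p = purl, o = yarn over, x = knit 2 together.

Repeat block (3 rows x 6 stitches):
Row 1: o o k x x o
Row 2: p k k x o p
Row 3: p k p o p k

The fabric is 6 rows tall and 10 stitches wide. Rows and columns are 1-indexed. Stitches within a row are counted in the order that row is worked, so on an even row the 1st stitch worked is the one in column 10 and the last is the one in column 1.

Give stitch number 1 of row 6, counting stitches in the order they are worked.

Row 6: (6-1) mod 3 = 2, so use chart row 3. Even row -> WS.
Chart row 3 tiled across columns 1-10: p k p o p k p k p o
Wrong side: read the tiled row from column 10 down to 1 and exchange k with p (leave o, x).
Row 6 as worked: o k p k p k o k p k
The 1st stitch worked is o.

Result:
o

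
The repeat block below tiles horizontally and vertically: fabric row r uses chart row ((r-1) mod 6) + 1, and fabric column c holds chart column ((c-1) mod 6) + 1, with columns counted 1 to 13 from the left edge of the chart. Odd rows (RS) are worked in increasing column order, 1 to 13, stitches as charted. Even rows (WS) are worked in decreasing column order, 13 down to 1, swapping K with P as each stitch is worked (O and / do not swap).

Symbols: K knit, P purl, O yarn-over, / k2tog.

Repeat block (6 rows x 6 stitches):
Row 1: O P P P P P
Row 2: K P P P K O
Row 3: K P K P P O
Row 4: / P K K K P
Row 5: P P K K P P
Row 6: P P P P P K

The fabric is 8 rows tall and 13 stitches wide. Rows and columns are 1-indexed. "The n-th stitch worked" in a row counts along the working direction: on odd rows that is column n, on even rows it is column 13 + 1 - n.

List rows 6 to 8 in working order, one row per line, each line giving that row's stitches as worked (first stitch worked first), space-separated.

Row 6: chart row 6, WS - tiled (columns 1-13): P P P P P K P P P P P K P; work from column 13 back to 1 with K<->P swapped.
Row 7: chart row 1, RS - tile across columns 1-13 and work as-is.
Row 8: chart row 2, WS - tiled (columns 1-13): K P P P K O K P P P K O K; work from column 13 back to 1 with K<->P swapped.

Rows as worked:
K P K K K K K P K K K K K
O P P P P P O P P P P P O
P O P K K K P O P K K K P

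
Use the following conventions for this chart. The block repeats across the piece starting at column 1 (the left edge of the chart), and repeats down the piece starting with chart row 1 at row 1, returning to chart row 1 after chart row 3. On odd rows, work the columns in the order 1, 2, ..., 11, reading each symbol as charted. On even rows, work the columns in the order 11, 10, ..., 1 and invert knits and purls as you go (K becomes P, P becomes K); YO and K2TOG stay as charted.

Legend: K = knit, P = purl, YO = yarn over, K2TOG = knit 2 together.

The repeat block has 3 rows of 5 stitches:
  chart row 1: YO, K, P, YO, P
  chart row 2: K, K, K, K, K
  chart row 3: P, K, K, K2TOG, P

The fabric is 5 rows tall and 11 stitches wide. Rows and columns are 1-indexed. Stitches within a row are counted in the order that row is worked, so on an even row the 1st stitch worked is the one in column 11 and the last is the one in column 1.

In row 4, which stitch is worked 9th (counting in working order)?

== STITCH ==
K

Derivation:
Row 4 uses chart row ((4-1) mod 3)+1 = 1. Row 4 is even, so WS.
Chart row 1 tiled across columns 1-11: YO K P YO P YO K P YO P YO
WS: work from column 11 back to column 1 (reverse the tiled row), swapping K<->P (YO and K2TOG unchanged).
Row 4 as worked: YO K YO K P YO K YO K P YO
Stitch 9 in working order -> K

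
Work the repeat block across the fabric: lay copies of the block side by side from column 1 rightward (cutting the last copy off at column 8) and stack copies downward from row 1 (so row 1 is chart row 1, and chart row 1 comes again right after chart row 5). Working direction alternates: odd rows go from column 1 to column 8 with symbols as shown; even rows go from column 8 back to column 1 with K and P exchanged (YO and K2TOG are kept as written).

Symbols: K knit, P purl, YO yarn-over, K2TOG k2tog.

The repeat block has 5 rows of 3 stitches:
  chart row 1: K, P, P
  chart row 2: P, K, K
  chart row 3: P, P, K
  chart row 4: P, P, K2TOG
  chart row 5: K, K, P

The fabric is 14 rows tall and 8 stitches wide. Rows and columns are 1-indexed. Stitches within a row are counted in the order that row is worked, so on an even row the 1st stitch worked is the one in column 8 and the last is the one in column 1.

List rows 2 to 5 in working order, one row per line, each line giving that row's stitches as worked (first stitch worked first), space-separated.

Result:
P K P P K P P K
P P K P P K P P
K K K2TOG K K K2TOG K K
K K P K K P K K

Derivation:
Row 2: chart row 2, WS - tiled (columns 1-8): P K K P K K P K; work from column 8 back to 1 with K<->P swapped.
Row 3: chart row 3, RS - tile across columns 1-8 and work as-is.
Row 4: chart row 4, WS - tiled (columns 1-8): P P K2TOG P P K2TOG P P; work from column 8 back to 1 with K<->P swapped.
Row 5: chart row 5, RS - tile across columns 1-8 and work as-is.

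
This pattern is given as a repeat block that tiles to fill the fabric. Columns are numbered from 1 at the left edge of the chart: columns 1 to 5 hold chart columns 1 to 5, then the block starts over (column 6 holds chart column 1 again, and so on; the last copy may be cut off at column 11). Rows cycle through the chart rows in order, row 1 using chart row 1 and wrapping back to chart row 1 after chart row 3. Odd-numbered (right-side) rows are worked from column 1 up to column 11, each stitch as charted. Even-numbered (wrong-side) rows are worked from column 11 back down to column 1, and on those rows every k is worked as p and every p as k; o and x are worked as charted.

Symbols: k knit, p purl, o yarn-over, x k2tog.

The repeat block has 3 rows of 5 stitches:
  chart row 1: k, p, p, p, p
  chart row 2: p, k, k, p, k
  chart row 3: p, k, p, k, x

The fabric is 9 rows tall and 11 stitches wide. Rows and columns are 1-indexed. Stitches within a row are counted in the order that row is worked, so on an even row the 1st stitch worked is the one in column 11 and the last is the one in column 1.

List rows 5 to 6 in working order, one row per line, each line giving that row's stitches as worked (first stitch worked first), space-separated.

Row 5: chart row 2, RS - tile across columns 1-11 and work as-is.
Row 6: chart row 3, WS - tiled (columns 1-11): p k p k x p k p k x p; work from column 11 back to 1 with k<->p swapped.

== ROWS AS WORKED ==
p k k p k p k k p k p
k x p k p k x p k p k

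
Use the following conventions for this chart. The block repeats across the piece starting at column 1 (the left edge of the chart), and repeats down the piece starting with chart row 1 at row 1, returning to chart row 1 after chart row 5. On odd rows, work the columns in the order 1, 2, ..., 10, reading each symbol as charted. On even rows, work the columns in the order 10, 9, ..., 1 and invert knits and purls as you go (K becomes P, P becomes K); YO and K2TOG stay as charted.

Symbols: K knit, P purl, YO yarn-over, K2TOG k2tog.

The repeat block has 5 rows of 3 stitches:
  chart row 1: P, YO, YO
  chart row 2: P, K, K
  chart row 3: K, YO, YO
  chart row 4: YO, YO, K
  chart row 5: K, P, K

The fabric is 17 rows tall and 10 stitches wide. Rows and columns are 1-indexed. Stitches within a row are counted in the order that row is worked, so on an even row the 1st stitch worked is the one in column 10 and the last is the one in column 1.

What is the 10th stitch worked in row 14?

Row 14: (14-1) mod 5 = 3, so use chart row 4. Even row -> WS.
Chart row 4 tiled across columns 1-10: YO YO K YO YO K YO YO K YO
WS row: flip the tiled sequence (start at column 10) and apply K<->P; YO and K2TOG stay.
Row 14 as worked: YO P YO YO P YO YO P YO YO
Counting 10 along the worked row gives YO.

Result:
YO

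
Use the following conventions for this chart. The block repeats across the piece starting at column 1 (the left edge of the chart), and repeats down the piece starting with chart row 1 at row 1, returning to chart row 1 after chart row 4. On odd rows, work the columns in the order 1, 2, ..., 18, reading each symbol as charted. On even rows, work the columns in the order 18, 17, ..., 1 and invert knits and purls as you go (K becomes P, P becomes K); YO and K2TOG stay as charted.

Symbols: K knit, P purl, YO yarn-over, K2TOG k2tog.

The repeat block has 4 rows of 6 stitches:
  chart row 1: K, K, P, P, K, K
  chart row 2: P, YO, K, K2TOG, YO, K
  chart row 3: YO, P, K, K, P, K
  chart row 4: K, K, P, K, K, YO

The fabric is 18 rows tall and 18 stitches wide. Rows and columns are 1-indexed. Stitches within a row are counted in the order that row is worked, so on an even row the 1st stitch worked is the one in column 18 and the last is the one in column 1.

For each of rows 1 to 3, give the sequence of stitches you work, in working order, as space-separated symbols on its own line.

Row 1: chart row 1, RS - tile across columns 1-18 and work as-is.
Row 2: chart row 2, WS - tiled (columns 1-18): P YO K K2TOG YO K P YO K K2TOG YO K P YO K K2TOG YO K; work from column 18 back to 1 with K<->P swapped.
Row 3: chart row 3, RS - tile across columns 1-18 and work as-is.

Result:
K K P P K K K K P P K K K K P P K K
P YO K2TOG P YO K P YO K2TOG P YO K P YO K2TOG P YO K
YO P K K P K YO P K K P K YO P K K P K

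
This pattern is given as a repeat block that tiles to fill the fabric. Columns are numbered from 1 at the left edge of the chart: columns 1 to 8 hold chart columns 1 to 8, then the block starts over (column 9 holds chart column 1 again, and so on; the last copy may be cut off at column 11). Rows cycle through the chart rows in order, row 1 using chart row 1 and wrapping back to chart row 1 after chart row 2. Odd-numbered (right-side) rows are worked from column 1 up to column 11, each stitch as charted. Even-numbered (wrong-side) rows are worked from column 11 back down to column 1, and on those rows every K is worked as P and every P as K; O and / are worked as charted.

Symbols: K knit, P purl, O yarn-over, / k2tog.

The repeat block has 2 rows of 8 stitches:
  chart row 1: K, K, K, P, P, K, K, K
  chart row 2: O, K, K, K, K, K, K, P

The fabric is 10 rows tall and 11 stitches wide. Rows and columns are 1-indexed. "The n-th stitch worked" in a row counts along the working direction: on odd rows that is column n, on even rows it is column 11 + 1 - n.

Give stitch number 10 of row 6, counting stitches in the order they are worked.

== STITCH ==
P

Derivation:
Row 6 uses chart row ((6-1) mod 2)+1 = 2. Row 6 is even, so WS.
Chart row 2 tiled across columns 1-11: O K K K K K K P O K K
WS row: flip the tiled sequence (start at column 11) and apply K<->P; O and / stay.
Row 6 as worked: P P O K P P P P P P O
Counting 10 along the worked row gives P.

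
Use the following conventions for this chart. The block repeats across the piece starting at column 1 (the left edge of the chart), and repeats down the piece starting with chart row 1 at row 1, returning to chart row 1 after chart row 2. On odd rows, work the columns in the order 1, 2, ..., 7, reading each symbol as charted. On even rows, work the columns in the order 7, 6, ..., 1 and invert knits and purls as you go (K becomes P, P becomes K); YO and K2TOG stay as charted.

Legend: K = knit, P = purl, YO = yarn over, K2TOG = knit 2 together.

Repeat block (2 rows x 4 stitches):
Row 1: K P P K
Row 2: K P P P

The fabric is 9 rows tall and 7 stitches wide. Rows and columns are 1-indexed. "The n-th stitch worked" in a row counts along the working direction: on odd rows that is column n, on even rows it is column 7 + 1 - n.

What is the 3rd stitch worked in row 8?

Result:
P

Derivation:
Row 8: (8-1) mod 2 = 1, so use chart row 2. Even row -> WS.
Chart row 2 tiled across columns 1-7: K P P P K P P
WS row: flip the tiled sequence (start at column 7) and apply K<->P; YO and K2TOG stay.
Row 8 as worked: K K P K K K P
Counting 3 along the worked row gives P.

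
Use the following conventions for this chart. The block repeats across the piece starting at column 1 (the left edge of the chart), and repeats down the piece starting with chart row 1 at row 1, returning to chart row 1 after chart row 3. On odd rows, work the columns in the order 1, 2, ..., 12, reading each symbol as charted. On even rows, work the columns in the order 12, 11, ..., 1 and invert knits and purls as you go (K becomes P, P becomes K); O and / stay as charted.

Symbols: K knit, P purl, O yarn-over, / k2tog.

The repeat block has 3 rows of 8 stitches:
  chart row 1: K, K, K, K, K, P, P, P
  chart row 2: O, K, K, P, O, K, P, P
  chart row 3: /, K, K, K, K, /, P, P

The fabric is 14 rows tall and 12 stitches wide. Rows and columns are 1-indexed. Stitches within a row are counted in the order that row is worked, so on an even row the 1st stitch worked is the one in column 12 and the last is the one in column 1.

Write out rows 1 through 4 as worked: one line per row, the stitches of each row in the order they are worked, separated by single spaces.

Row 1: chart row 1, RS - tile across columns 1-12 and work as-is.
Row 2: chart row 2, WS - tiled (columns 1-12): O K K P O K P P O K K P; work from column 12 back to 1 with K<->P swapped.
Row 3: chart row 3, RS - tile across columns 1-12 and work as-is.
Row 4: chart row 1, WS - tiled (columns 1-12): K K K K K P P P K K K K; work from column 12 back to 1 with K<->P swapped.

Result:
K K K K K P P P K K K K
K P P O K K P O K P P O
/ K K K K / P P / K K K
P P P P K K K P P P P P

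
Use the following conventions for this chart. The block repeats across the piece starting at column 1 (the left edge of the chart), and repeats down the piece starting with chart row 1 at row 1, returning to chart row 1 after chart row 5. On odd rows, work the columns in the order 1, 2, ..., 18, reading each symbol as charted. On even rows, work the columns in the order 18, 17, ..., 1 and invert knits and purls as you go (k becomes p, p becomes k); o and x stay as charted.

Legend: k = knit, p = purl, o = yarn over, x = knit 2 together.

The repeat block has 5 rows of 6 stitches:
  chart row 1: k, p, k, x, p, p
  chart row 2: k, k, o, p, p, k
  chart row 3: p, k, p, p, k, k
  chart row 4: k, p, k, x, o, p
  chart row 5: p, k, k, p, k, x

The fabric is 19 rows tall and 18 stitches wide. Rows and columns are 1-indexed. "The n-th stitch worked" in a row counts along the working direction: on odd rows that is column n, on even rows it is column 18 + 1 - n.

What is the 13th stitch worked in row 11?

Row 11: (11-1) mod 5 = 0, so use chart row 1. Odd row -> RS.
Chart row 1 tiled across columns 1-18: k p k x p p k p k x p p k p k x p p
RS row: no reversal, no swap; stitch n worked = column n.
Counting 13 along the worked row gives k.

Result:
k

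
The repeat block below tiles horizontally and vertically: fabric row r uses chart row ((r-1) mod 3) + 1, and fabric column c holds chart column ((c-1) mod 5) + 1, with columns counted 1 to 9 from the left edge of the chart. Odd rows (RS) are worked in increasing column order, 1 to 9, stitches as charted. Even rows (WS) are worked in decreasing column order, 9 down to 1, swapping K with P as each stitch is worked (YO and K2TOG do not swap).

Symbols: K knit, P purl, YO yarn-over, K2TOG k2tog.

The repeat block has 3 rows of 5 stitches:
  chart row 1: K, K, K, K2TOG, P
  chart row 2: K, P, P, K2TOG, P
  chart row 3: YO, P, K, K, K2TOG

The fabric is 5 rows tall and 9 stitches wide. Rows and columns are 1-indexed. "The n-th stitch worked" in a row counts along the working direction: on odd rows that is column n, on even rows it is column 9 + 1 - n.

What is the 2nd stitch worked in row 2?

Row 2 uses chart row ((2-1) mod 3)+1 = 2. Row 2 is even, so WS.
Chart row 2 tiled across columns 1-9: K P P K2TOG P K P P K2TOG
Wrong side: read the tiled row from column 9 down to 1 and exchange K with P (leave YO, K2TOG).
Row 2 as worked: K2TOG K K P K K2TOG K K P
Stitch 2 in working order -> K

Result:
K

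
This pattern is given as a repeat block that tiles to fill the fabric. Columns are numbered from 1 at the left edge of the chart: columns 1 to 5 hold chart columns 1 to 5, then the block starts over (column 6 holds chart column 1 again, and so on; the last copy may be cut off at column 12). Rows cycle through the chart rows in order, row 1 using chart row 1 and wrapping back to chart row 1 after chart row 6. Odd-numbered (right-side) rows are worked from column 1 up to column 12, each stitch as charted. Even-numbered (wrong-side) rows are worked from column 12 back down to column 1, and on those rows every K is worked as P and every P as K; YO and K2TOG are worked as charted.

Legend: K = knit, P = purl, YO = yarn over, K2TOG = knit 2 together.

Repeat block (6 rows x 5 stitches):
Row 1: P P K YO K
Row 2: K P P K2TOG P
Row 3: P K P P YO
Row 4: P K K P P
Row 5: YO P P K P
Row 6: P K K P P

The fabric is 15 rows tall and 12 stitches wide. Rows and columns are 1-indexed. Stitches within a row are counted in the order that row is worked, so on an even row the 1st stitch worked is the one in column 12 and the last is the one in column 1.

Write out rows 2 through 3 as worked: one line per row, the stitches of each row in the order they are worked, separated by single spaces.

Row 2: chart row 2, WS - tiled (columns 1-12): K P P K2TOG P K P P K2TOG P K P; work from column 12 back to 1 with K<->P swapped.
Row 3: chart row 3, RS - tile across columns 1-12 and work as-is.

== ROWS AS WORKED ==
K P K K2TOG K K P K K2TOG K K P
P K P P YO P K P P YO P K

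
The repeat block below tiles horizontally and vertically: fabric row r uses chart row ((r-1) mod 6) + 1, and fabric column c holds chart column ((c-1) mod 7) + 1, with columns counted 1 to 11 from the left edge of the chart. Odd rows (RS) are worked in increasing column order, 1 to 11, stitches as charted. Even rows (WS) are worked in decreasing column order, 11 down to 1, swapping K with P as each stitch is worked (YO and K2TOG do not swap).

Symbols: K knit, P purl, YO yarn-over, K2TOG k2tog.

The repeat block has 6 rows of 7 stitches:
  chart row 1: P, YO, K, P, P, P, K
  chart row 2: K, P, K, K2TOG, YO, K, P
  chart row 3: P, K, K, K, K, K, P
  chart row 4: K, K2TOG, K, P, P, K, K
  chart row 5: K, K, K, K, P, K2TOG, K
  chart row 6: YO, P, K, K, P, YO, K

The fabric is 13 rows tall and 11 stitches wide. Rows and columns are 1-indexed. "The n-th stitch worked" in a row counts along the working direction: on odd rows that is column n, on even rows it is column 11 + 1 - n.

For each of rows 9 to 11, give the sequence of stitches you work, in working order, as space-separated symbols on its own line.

Row 9: chart row 3, RS - tile across columns 1-11 and work as-is.
Row 10: chart row 4, WS - tiled (columns 1-11): K K2TOG K P P K K K K2TOG K P; work from column 11 back to 1 with K<->P swapped.
Row 11: chart row 5, RS - tile across columns 1-11 and work as-is.

Rows as worked:
P K K K K K P P K K K
K P K2TOG P P P K K P K2TOG P
K K K K P K2TOG K K K K K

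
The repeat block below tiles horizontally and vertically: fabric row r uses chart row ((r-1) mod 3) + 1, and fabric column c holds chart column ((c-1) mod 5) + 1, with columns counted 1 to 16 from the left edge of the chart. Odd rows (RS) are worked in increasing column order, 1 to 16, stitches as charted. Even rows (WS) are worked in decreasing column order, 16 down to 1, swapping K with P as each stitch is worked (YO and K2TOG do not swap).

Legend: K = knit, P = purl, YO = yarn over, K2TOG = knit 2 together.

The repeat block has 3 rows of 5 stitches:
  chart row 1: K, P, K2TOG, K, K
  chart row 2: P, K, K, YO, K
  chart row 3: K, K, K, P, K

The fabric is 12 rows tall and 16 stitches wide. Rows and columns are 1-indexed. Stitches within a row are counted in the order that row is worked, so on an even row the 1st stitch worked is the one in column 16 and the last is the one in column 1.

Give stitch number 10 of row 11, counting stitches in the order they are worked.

Row 11 uses chart row ((11-1) mod 3)+1 = 2. Row 11 is odd, so RS.
Chart row 2 tiled across columns 1-16: P K K YO K P K K YO K P K K YO K P
RS: work column 1 to column 16, symbols as charted — the tiled row is the row as worked.
Stitch 10 in working order -> K

== STITCH ==
K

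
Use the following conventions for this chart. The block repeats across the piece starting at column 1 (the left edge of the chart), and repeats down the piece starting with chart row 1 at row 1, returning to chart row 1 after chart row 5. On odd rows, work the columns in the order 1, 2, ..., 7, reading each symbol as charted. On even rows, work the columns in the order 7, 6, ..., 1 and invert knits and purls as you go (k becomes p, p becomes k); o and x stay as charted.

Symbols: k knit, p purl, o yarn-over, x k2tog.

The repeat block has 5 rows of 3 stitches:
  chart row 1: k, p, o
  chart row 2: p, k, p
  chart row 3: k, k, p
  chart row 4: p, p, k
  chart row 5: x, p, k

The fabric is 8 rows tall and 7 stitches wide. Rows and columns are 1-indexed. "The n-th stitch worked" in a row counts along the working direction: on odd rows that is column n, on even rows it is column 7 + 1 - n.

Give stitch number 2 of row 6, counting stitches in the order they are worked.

Result:
o

Derivation:
Row 6 uses chart row ((6-1) mod 5)+1 = 1. Row 6 is even, so WS.
Chart row 1 tiled across columns 1-7: k p o k p o k
Wrong side: read the tiled row from column 7 down to 1 and exchange k with p (leave o, x).
Row 6 as worked: p o k p o k p
Counting 2 along the worked row gives o.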